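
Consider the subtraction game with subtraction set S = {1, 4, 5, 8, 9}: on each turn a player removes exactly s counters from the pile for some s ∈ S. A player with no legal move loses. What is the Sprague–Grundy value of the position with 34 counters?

4

G(0) = 0
G(1) = mex{0} = 1
G(2) = mex{1} = 0
G(3) = mex{0} = 1
G(4) = mex{1,0} = 2
G(5) = mex{2,1,0} = 3
G(6) = mex{3,0,1} = 2
G(7) = mex{2,1,0} = 3
G(8) = mex{3,2,1,0} = 4
G(9) = mex{4,3,2,1,0} = 5
G(10) = mex{5,2,3,0,1} = 4
G(11) = mex{4,3,2,1,0} = 5
G(12) = mex{5,4,3,2,1} = 0
G(13) = mex{0,5,4,3,2} = 1
G(14) = mex{1,4,5,2,3} = 0
G(15) = mex{0,5,4,3,2} = 1
G(16) = mex{1,0,5,4,3} = 2
G(17) = mex{2,1,0,5,4} = 3
G(18) = mex{3,0,1,4,5} = 2
G(19) = mex{2,1,0,5,4} = 3
G(20) = mex{3,2,1,0,5} = 4
G(21) = mex{4,3,2,1,0} = 5
G(22) = mex{5,2,3,0,1} = 4
G(23) = mex{4,3,2,1,0} = 5
G(24) = mex{5,4,3,2,1} = 0
G(25) = mex{0,5,4,3,2} = 1
G(26) = mex{1,4,5,2,3} = 0
G(27) = mex{0,5,4,3,2} = 1
G(28) = mex{1,0,5,4,3} = 2
G(29) = mex{2,1,0,5,4} = 3
G(30) = mex{3,0,1,4,5} = 2
G(31) = mex{2,1,0,5,4} = 3
G(32) = mex{3,2,1,0,5} = 4
G(33) = mex{4,3,2,1,0} = 5
G(34) = mex{5,2,3,0,1} = 4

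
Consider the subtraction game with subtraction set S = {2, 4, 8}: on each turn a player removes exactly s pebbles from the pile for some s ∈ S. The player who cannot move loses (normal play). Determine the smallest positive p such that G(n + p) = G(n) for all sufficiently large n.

G(0) = 0
G(1) = mex{} = 0
G(2) = mex{0} = 1
G(3) = mex{0} = 1
G(4) = mex{1,0} = 2
G(5) = mex{1,0} = 2
G(6) = mex{2,1} = 0
G(7) = mex{2,1} = 0
G(8) = mex{0,2,0} = 1
G(9) = mex{0,2,0} = 1
G(10) = mex{1,0,1} = 2
G(11) = mex{1,0,1} = 2
G(12) = mex{2,1,2} = 0
G(13) = mex{2,1,2} = 0
G(14) = mex{0,2,0} = 1
G(15) = mex{0,2,0} = 1
G(n+6) = G(n) holds for n = 0,…,7 (a full window of length max(S) = 8), so the sequence is purely periodic with period 6.

6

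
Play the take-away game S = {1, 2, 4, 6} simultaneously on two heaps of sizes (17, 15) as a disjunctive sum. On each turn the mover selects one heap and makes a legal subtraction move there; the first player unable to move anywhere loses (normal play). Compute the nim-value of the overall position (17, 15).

5

All heaps use S = {1, 2, 4, 6}:
G(0) = 0
G(1) = mex{0} = 1
G(2) = mex{1,0} = 2
G(3) = mex{2,1} = 0
G(4) = mex{0,2,0} = 1
G(5) = mex{1,0,1} = 2
G(6) = mex{2,1,2,0} = 3
G(7) = mex{3,2,0,1} = 4
G(8) = mex{4,3,1,2} = 0
G(9) = mex{0,4,2,0} = 1
G(10) = mex{1,0,3,1} = 2
G(11) = mex{2,1,4,2} = 0
G(12) = mex{0,2,0,3} = 1
G(13) = mex{1,0,1,4} = 2
G(14) = mex{2,1,2,0} = 3
G(15) = mex{3,2,0,1} = 4
G(16) = mex{4,3,1,2} = 0
G(17) = mex{0,4,2,0} = 1
Heap A: G(17) = 1.
Heap B: G(15) = 4.
Combined Grundy value = 1 ⊕ 4 = 5.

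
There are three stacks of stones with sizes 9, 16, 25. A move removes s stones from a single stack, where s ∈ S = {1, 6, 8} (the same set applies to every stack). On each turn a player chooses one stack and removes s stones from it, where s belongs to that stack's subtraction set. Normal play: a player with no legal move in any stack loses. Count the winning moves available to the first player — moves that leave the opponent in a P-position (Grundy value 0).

0

All stacks use S = {1, 6, 8}:
n :  0  1  2  3  4  5  6  7  8  9 10 11 12 13 14 15 16 17 18 19 20 21 22 23 24 25
G :  0  1  0  1  0  1  2  0  1  0  1  0  1  2  0  1  0  1  0  1  2  0  1  0  1  0
Stack A: G(9) = 0.
Stack B: G(16) = 0.
Stack C: G(25) = 0.
Combined Grundy value = 0 ⊕ 0 ⊕ 0 = 0.
A winning move leaves total XOR = 0, i.e. changes one component's Grundy value g to g ⊕ X where X is the current total.
Stack A: target g' = 0⊕0 = 0, but every legal move changes the Grundy value (mex property), so 0 moves.
Stack B: target g' = 0⊕0 = 0, but every legal move changes the Grundy value (mex property), so 0 moves.
Stack C: target g' = 0⊕0 = 0, but every legal move changes the Grundy value (mex property), so 0 moves.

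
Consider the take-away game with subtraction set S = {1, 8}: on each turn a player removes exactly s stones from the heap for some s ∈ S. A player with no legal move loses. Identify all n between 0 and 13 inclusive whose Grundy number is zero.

0, 2, 4, 6, 9, 11, 13

G(0) = 0
G(1) = mex{0} = 1
G(2) = mex{1} = 0
G(3) = mex{0} = 1
G(4) = mex{1} = 0
G(5) = mex{0} = 1
G(6) = mex{1} = 0
G(7) = mex{0} = 1
G(8) = mex{1,0} = 2
G(9) = mex{2,1} = 0
G(10) = mex{0,0} = 1
G(11) = mex{1,1} = 0
G(12) = mex{0,0} = 1
G(13) = mex{1,1} = 0
P-positions are exactly the n with G(n) = 0.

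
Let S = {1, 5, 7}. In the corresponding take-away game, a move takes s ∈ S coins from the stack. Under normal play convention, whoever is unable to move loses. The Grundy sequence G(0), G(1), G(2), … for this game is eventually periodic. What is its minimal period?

2

G(0) = 0
G(1) = mex{0} = 1
G(2) = mex{1} = 0
G(3) = mex{0} = 1
G(4) = mex{1} = 0
G(5) = mex{0,0} = 1
G(6) = mex{1,1} = 0
G(7) = mex{0,0,0} = 1
G(8) = mex{1,1,1} = 0
G(9) = mex{0,0,0} = 1
G(10) = mex{1,1,1} = 0
G(11) = mex{0,0,0} = 1
G(12) = mex{1,1,1} = 0
G(13) = mex{0,0,0} = 1
G(14) = mex{1,1,1} = 0
G(n+2) = G(n) holds for n = 0,…,6 (a full window of length max(S) = 7), so the sequence is purely periodic with period 2.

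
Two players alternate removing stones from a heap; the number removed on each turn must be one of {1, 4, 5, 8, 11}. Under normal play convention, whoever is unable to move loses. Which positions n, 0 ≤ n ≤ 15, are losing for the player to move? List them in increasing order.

0, 2, 9, 12, 15

n :  0  1  2  3  4  5  6  7  8  9 10 11 12 13 14 15
G :  0  1  0  1  2  3  2  3  4  0  1  4  0  1  3  0
P-positions are exactly the n with G(n) = 0.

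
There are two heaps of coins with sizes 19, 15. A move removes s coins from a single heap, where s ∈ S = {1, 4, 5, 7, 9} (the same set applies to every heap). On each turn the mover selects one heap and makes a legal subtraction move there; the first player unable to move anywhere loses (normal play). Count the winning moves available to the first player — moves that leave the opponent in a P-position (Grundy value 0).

2

All heaps use S = {1, 4, 5, 7, 9}:
G(0) = 0
G(1) = mex{0} = 1
G(2) = mex{1} = 0
G(3) = mex{0} = 1
G(4) = mex{1,0} = 2
G(5) = mex{2,1,0} = 3
G(6) = mex{3,0,1} = 2
G(7) = mex{2,1,0,0} = 3
G(8) = mex{3,2,1,1} = 0
G(9) = mex{0,3,2,0,0} = 1
G(10) = mex{1,2,3,1,1} = 0
G(11) = mex{0,3,2,2,0} = 1
G(12) = mex{1,0,3,3,1} = 2
G(13) = mex{2,1,0,2,2} = 3
G(14) = mex{3,0,1,3,3} = 2
G(15) = mex{2,1,0,0,2} = 3
G(16) = mex{3,2,1,1,3} = 0
G(17) = mex{0,3,2,0,0} = 1
G(18) = mex{1,2,3,1,1} = 0
G(19) = mex{0,3,2,2,0} = 1
Heap A: G(19) = 1.
Heap B: G(15) = 3.
Combined Grundy value = 1 ⊕ 3 = 2.
A winning move leaves total XOR = 0, i.e. changes one component's Grundy value g to g ⊕ X where X is the current total.
Heap A: need g' = 1⊕2 = 3. Options: 19−1→G=0, 19−4→G=3, 19−5→G=2, 19−7→G=2, 19−9→G=0. Hits: 1.
Heap B: need g' = 3⊕2 = 1. Options: 15−1→G=2, 15−4→G=1, 15−5→G=0, 15−7→G=0, 15−9→G=2. Hits: 1.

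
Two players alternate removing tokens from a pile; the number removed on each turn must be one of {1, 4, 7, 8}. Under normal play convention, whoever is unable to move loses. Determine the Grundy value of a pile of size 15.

n :  0  1  2  3  4  5  6  7  8  9 10 11 12 13 14 15
G :  0  1  0  1  2  0  1  2  3  2  3  0  1  3  0  1

1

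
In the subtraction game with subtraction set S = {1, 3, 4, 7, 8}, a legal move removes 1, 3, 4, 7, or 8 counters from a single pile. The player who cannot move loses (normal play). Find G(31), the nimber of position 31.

G(0) = 0
G(1) = mex{0} = 1
G(2) = mex{1} = 0
G(3) = mex{0,0} = 1
G(4) = mex{1,1,0} = 2
G(5) = mex{2,0,1} = 3
G(6) = mex{3,1,0} = 2
G(7) = mex{2,2,1,0} = 3
G(8) = mex{3,3,2,1,0} = 4
G(9) = mex{4,2,3,0,1} = 5
G(10) = mex{5,3,2,1,0} = 4
G(11) = mex{4,4,3,2,1} = 0
G(12) = mex{0,5,4,3,2} = 1
G(13) = mex{1,4,5,2,3} = 0
G(14) = mex{0,0,4,3,2} = 1
G(15) = mex{1,1,0,4,3} = 2
G(16) = mex{2,0,1,5,4} = 3
G(17) = mex{3,1,0,4,5} = 2
G(18) = mex{2,2,1,0,4} = 3
G(19) = mex{3,3,2,1,0} = 4
G(20) = mex{4,2,3,0,1} = 5
G(21) = mex{5,3,2,1,0} = 4
G(22) = mex{4,4,3,2,1} = 0
G(23) = mex{0,5,4,3,2} = 1
G(24) = mex{1,4,5,2,3} = 0
G(25) = mex{0,0,4,3,2} = 1
G(26) = mex{1,1,0,4,3} = 2
G(27) = mex{2,0,1,5,4} = 3
G(28) = mex{3,1,0,4,5} = 2
G(29) = mex{2,2,1,0,4} = 3
G(30) = mex{3,3,2,1,0} = 4
G(31) = mex{4,2,3,0,1} = 5

5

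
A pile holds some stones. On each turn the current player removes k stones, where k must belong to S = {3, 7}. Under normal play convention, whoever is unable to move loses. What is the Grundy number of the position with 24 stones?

n :  0  1  2  3  4  5  6  7  8  9 10 11 12 13 14 15 16 17 18 19 20 21 22 23 24
G :  0  0  0  1  1  1  0  2  2  1  0  0  0  1  1  1  0  2  2  1  0  0  0  1  1

1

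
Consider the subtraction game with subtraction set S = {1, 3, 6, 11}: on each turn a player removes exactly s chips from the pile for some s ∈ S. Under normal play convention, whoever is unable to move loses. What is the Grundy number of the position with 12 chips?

4

n :  0  1  2  3  4  5  6  7  8  9 10 11 12
G :  0  1  0  1  0  1  2  3  2  0  1  3  4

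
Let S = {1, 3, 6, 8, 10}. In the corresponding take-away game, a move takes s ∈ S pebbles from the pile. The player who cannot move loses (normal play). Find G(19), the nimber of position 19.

1

n :  0  1  2  3  4  5  6  7  8  9 10 11 12 13 14 15 16 17 18 19
G :  0  1  0  1  0  1  2  3  2  0  1  0  1  0  1  2  3  2  0  1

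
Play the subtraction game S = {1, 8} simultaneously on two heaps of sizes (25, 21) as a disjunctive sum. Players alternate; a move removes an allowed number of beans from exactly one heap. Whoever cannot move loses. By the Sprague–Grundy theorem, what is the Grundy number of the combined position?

All heaps use S = {1, 8}:
n :  0  1  2  3  4  5  6  7  8  9 10 11 12 13 14 15 16 17 18 19 20 21 22 23 24 25
G :  0  1  0  1  0  1  0  1  2  0  1  0  1  0  1  0  1  2  0  1  0  1  0  1  0  1
Heap A: G(25) = 1.
Heap B: G(21) = 1.
Combined Grundy value = 1 ⊕ 1 = 0.

0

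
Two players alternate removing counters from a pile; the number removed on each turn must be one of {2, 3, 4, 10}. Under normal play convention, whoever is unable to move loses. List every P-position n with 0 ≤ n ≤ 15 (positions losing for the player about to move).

0, 1, 6, 7, 12, 13

G(0) = 0
G(1) = mex{} = 0
G(2) = mex{0} = 1
G(3) = mex{0,0} = 1
G(4) = mex{1,0,0} = 2
G(5) = mex{1,1,0} = 2
G(6) = mex{2,1,1} = 0
G(7) = mex{2,2,1} = 0
G(8) = mex{0,2,2} = 1
G(9) = mex{0,0,2} = 1
G(10) = mex{1,0,0,0} = 2
G(11) = mex{1,1,0,0} = 2
G(12) = mex{2,1,1,1} = 0
G(13) = mex{2,2,1,1} = 0
G(14) = mex{0,2,2,2} = 1
G(15) = mex{0,0,2,2} = 1
P-positions are exactly the n with G(n) = 0.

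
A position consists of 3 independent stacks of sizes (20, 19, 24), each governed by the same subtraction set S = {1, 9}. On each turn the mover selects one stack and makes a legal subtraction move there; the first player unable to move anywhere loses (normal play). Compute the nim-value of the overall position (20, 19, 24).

1

All stacks use S = {1, 9}:
G(0) = 0
G(1) = mex{0} = 1
G(2) = mex{1} = 0
G(3) = mex{0} = 1
G(4) = mex{1} = 0
G(5) = mex{0} = 1
G(6) = mex{1} = 0
G(7) = mex{0} = 1
G(8) = mex{1} = 0
G(9) = mex{0,0} = 1
G(10) = mex{1,1} = 0
G(11) = mex{0,0} = 1
G(12) = mex{1,1} = 0
G(13) = mex{0,0} = 1
G(14) = mex{1,1} = 0
G(15) = mex{0,0} = 1
G(16) = mex{1,1} = 0
G(17) = mex{0,0} = 1
G(18) = mex{1,1} = 0
G(19) = mex{0,0} = 1
G(20) = mex{1,1} = 0
G(21) = mex{0,0} = 1
G(22) = mex{1,1} = 0
G(23) = mex{0,0} = 1
G(24) = mex{1,1} = 0
Stack A: G(20) = 0.
Stack B: G(19) = 1.
Stack C: G(24) = 0.
Combined Grundy value = 0 ⊕ 1 ⊕ 0 = 1.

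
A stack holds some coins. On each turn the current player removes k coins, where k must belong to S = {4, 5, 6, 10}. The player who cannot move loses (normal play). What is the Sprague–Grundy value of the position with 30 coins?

n :  0  1  2  3  4  5  6  7  8  9 10 11 12 13 14 15 16 17 18 19 20 21 22 23 24 25 26 27 28 29 30
G :  0  0  0  0  1  1  1  1  2  2  2  2  3  3  0  0  0  0  1  1  1  1  2  2  2  2  3  3  0  0  0

0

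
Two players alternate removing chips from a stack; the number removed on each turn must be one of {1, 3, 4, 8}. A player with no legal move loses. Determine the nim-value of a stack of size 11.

n :  0  1  2  3  4  5  6  7  8  9 10 11
G :  0  1  0  1  2  3  2  0  1  0  1  2

2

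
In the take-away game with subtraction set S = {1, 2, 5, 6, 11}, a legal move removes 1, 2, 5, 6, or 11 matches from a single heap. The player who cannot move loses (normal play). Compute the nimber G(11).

n :  0  1  2  3  4  5  6  7  8  9 10 11
G :  0  1  2  0  1  2  3  0  1  2  0  1

1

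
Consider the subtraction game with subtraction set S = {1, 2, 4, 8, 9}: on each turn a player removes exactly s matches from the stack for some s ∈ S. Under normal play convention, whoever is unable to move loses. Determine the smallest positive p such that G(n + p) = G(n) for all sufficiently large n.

13

n :  0  1  2  3  4  5  6  7  8  9 10 11 12 13 14 15 16 17 18 19 20 21 22 23 24 25 26 27
G :  0  1  2  0  1  2  0  1  2  3  4  5  3  0  1  2  0  1  2  0  1  2  3  4  5  3  0  1
G(n+13) = G(n) holds for n = 0,…,8 (a full window of length max(S) = 9), so the sequence is purely periodic with period 13.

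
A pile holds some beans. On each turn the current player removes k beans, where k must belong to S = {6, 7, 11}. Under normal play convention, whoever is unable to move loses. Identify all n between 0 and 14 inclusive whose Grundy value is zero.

0, 1, 2, 3, 4, 5

n :  0  1  2  3  4  5  6  7  8  9 10 11 12 13 14
G :  0  0  0  0  0  0  1  1  1  1  1  1  2  2  2
P-positions are exactly the n with G(n) = 0.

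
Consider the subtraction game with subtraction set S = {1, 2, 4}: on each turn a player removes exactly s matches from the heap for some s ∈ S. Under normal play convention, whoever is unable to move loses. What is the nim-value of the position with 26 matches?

2

G(0) = 0
G(1) = mex{0} = 1
G(2) = mex{1,0} = 2
G(3) = mex{2,1} = 0
G(4) = mex{0,2,0} = 1
G(5) = mex{1,0,1} = 2
G(6) = mex{2,1,2} = 0
G(7) = mex{0,2,0} = 1
G(8) = mex{1,0,1} = 2
G(9) = mex{2,1,2} = 0
G(10) = mex{0,2,0} = 1
G(11) = mex{1,0,1} = 2
G(12) = mex{2,1,2} = 0
G(13) = mex{0,2,0} = 1
G(14) = mex{1,0,1} = 2
G(15) = mex{2,1,2} = 0
G(16) = mex{0,2,0} = 1
G(17) = mex{1,0,1} = 2
G(18) = mex{2,1,2} = 0
G(19) = mex{0,2,0} = 1
G(20) = mex{1,0,1} = 2
G(21) = mex{2,1,2} = 0
G(22) = mex{0,2,0} = 1
G(23) = mex{1,0,1} = 2
G(24) = mex{2,1,2} = 0
G(25) = mex{0,2,0} = 1
G(26) = mex{1,0,1} = 2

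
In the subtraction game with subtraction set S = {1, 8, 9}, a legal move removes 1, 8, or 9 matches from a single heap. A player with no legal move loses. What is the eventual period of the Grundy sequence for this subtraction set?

16

n :  0  1  2  3  4  5  6  7  8  9 10 11 12 13 14 15 16 17 18 19 20 21 22 23 24 25 26 27 28 29 30 31 32 33
G :  0  1  0  1  0  1  0  1  2  3  2  3  2  3  2  3  0  1  0  1  0  1  0  1  2  3  2  3  2  3  2  3  0  1
G(n+16) = G(n) holds for n = 0,…,8 (a full window of length max(S) = 9), so the sequence is purely periodic with period 16.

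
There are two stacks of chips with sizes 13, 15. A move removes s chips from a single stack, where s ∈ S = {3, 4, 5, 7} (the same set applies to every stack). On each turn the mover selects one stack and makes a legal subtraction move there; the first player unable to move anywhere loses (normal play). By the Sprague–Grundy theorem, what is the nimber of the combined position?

All stacks use S = {3, 4, 5, 7}:
n :  0  1  2  3  4  5  6  7  8  9 10 11 12 13 14 15
G :  0  0  0  1  1  1  2  2  2  3  0  0  0  1  1  1
Stack A: G(13) = 1.
Stack B: G(15) = 1.
Combined Grundy value = 1 ⊕ 1 = 0.

0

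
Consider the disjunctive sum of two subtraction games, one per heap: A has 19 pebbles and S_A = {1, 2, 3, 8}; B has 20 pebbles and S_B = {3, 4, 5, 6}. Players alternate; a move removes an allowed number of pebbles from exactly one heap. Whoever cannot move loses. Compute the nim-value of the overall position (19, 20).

Heap A, S = {1, 2, 3, 8}:
n :  0  1  2  3  4  5  6  7  8  9 10 11 12 13 14 15 16 17 18 19
G :  0  1  2  3  0  1  2  3  4  0  1  2  3  0  1  2  3  4  0  1
G_A(19) = 1.
Heap B, S = {3, 4, 5, 6}:
G(0) = 0
G(1) = mex{} = 0
G(2) = mex{} = 0
G(3) = mex{0} = 1
G(4) = mex{0,0} = 1
G(5) = mex{0,0,0} = 1
G(6) = mex{1,0,0,0} = 2
G(7) = mex{1,1,0,0} = 2
G(8) = mex{1,1,1,0} = 2
G(9) = mex{2,1,1,1} = 0
G(10) = mex{2,2,1,1} = 0
G(11) = mex{2,2,2,1} = 0
G(12) = mex{0,2,2,2} = 1
G(13) = mex{0,0,2,2} = 1
G(14) = mex{0,0,0,2} = 1
G(15) = mex{1,0,0,0} = 2
G(16) = mex{1,1,0,0} = 2
G(17) = mex{1,1,1,0} = 2
G(18) = mex{2,1,1,1} = 0
G(19) = mex{2,2,1,1} = 0
G(20) = mex{2,2,2,1} = 0
G_B(20) = 0.
Combined Grundy value = 1 ⊕ 0 = 1.

1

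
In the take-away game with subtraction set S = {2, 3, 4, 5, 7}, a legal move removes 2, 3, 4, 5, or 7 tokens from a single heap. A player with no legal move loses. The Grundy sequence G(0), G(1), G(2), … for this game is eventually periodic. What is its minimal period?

9

G(0) = 0
G(1) = mex{} = 0
G(2) = mex{0} = 1
G(3) = mex{0,0} = 1
G(4) = mex{1,0,0} = 2
G(5) = mex{1,1,0,0} = 2
G(6) = mex{2,1,1,0} = 3
G(7) = mex{2,2,1,1,0} = 3
G(8) = mex{3,2,2,1,0} = 4
G(9) = mex{3,3,2,2,1} = 0
G(10) = mex{4,3,3,2,1} = 0
G(11) = mex{0,4,3,3,2} = 1
G(12) = mex{0,0,4,3,2} = 1
G(13) = mex{1,0,0,4,3} = 2
G(14) = mex{1,1,0,0,3} = 2
G(15) = mex{2,1,1,0,4} = 3
G(16) = mex{2,2,1,1,0} = 3
G(17) = mex{3,2,2,1,0} = 4
G(18) = mex{3,3,2,2,1} = 0
G(19) = mex{4,3,3,2,1} = 0
G(n+9) = G(n) holds for n = 0,…,6 (a full window of length max(S) = 7), so the sequence is purely periodic with period 9.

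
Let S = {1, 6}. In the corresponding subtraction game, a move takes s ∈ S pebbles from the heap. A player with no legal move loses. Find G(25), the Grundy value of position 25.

0

n :  0  1  2  3  4  5  6  7  8  9 10 11 12 13 14 15 16 17 18 19 20 21 22 23 24 25
G :  0  1  0  1  0  1  2  0  1  0  1  0  1  2  0  1  0  1  0  1  2  0  1  0  1  0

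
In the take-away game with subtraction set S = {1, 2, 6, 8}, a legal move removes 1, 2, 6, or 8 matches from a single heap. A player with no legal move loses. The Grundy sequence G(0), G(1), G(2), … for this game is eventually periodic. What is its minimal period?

n :  0  1  2  3  4  5  6  7  8  9 10 11 12 13 14 15 16
G :  0  1  2  0  1  2  3  0  1  2  0  1  2  3  0  1  2
G(n+7) = G(n) holds for n = 0,…,7 (a full window of length max(S) = 8), so the sequence is purely periodic with period 7.

7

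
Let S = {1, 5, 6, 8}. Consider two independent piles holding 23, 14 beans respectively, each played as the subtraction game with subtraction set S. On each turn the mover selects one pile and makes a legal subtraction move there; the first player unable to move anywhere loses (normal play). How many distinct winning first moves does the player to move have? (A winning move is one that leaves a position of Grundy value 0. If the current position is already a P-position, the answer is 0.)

All piles use S = {1, 5, 6, 8}:
n :  0  1  2  3  4  5  6  7  8  9 10 11 12 13 14 15 16 17 18 19 20 21 22 23
G :  0  1  0  1  0  1  2  3  2  3  2  0  1  0  1  0  1  2  3  2  3  2  0  1
Pile A: G(23) = 1.
Pile B: G(14) = 1.
Combined Grundy value = 1 ⊕ 1 = 0.
A winning move leaves total XOR = 0, i.e. changes one component's Grundy value g to g ⊕ X where X is the current total.
Pile A: target g' = 1⊕0 = 1, but every legal move changes the Grundy value (mex property), so 0 moves.
Pile B: target g' = 1⊕0 = 1, but every legal move changes the Grundy value (mex property), so 0 moves.

0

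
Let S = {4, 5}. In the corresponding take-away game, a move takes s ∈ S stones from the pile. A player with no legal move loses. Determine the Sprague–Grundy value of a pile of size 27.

0

G(0) = 0
G(1) = mex{} = 0
G(2) = mex{} = 0
G(3) = mex{} = 0
G(4) = mex{0} = 1
G(5) = mex{0,0} = 1
G(6) = mex{0,0} = 1
G(7) = mex{0,0} = 1
G(8) = mex{1,0} = 2
G(9) = mex{1,1} = 0
G(10) = mex{1,1} = 0
G(11) = mex{1,1} = 0
G(12) = mex{2,1} = 0
G(13) = mex{0,2} = 1
G(14) = mex{0,0} = 1
G(15) = mex{0,0} = 1
G(16) = mex{0,0} = 1
G(17) = mex{1,0} = 2
G(18) = mex{1,1} = 0
G(19) = mex{1,1} = 0
G(20) = mex{1,1} = 0
G(21) = mex{2,1} = 0
G(22) = mex{0,2} = 1
G(23) = mex{0,0} = 1
G(24) = mex{0,0} = 1
G(25) = mex{0,0} = 1
G(26) = mex{1,0} = 2
G(27) = mex{1,1} = 0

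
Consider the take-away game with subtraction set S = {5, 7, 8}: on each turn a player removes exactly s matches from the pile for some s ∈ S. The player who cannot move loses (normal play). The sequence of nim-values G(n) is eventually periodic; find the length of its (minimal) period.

n :  0  1  2  3  4  5  6  7  8  9 10 11 12 13 14 15 16 17 18 19 20 21 22 23 24 25 26 27
G :  0  0  0  0  0  1  1  1  1  1  2  2  2  0  0  0  0  0  1  1  1  1  1  2  2  2  0  0
G(n+13) = G(n) holds for n = 0,…,7 (a full window of length max(S) = 8), so the sequence is purely periodic with period 13.

13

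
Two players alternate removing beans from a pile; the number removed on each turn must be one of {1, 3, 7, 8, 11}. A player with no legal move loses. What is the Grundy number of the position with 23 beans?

G(0) = 0
G(1) = mex{0} = 1
G(2) = mex{1} = 0
G(3) = mex{0,0} = 1
G(4) = mex{1,1} = 0
G(5) = mex{0,0} = 1
G(6) = mex{1,1} = 0
G(7) = mex{0,0,0} = 1
G(8) = mex{1,1,1,0} = 2
G(9) = mex{2,0,0,1} = 3
G(10) = mex{3,1,1,0} = 2
G(11) = mex{2,2,0,1,0} = 3
G(12) = mex{3,3,1,0,1} = 2
G(13) = mex{2,2,0,1,0} = 3
G(14) = mex{3,3,1,0,1} = 2
G(15) = mex{2,2,2,1,0} = 3
G(16) = mex{3,3,3,2,1} = 0
G(17) = mex{0,2,2,3,0} = 1
G(18) = mex{1,3,3,2,1} = 0
G(19) = mex{0,0,2,3,2} = 1
G(20) = mex{1,1,3,2,3} = 0
G(21) = mex{0,0,2,3,2} = 1
G(22) = mex{1,1,3,2,3} = 0
G(23) = mex{0,0,0,3,2} = 1

1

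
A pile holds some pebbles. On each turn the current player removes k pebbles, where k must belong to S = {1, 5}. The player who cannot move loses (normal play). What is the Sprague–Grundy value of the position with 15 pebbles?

G(0) = 0
G(1) = mex{0} = 1
G(2) = mex{1} = 0
G(3) = mex{0} = 1
G(4) = mex{1} = 0
G(5) = mex{0,0} = 1
G(6) = mex{1,1} = 0
G(7) = mex{0,0} = 1
G(8) = mex{1,1} = 0
G(9) = mex{0,0} = 1
G(10) = mex{1,1} = 0
G(11) = mex{0,0} = 1
G(12) = mex{1,1} = 0
G(13) = mex{0,0} = 1
G(14) = mex{1,1} = 0
G(15) = mex{0,0} = 1

1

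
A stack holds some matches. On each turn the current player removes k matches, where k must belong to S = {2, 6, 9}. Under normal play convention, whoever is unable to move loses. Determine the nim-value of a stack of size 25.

n :  0  1  2  3  4  5  6  7  8  9 10 11 12 13 14 15 16 17 18 19 20 21 22 23 24 25
G :  0  0  1  1  0  0  1  1  0  2  1  3  0  2  1  0  0  1  1  0  0  1  1  0  2  1

1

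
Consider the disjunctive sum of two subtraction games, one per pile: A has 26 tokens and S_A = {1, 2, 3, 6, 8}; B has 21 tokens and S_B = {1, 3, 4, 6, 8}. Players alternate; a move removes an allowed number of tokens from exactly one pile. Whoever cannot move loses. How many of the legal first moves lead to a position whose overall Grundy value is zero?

1

Pile A, S = {1, 2, 3, 6, 8}:
n :  0  1  2  3  4  5  6  7  8  9 10 11 12 13 14 15 16 17 18 19 20 21 22 23 24 25 26
G :  0  1  2  3  0  1  2  3  4  0  1  2  3  0  1  2  3  4  0  1  2  3  0  1  2  3  4
G_A(26) = 4.
Pile B, S = {1, 3, 4, 6, 8}:
G(0) = 0
G(1) = mex{0} = 1
G(2) = mex{1} = 0
G(3) = mex{0,0} = 1
G(4) = mex{1,1,0} = 2
G(5) = mex{2,0,1} = 3
G(6) = mex{3,1,0,0} = 2
G(7) = mex{2,2,1,1} = 0
G(8) = mex{0,3,2,0,0} = 1
G(9) = mex{1,2,3,1,1} = 0
G(10) = mex{0,0,2,2,0} = 1
G(11) = mex{1,1,0,3,1} = 2
G(12) = mex{2,0,1,2,2} = 3
G(13) = mex{3,1,0,0,3} = 2
G(14) = mex{2,2,1,1,2} = 0
G(15) = mex{0,3,2,0,0} = 1
G(16) = mex{1,2,3,1,1} = 0
G(17) = mex{0,0,2,2,0} = 1
G(18) = mex{1,1,0,3,1} = 2
G(19) = mex{2,0,1,2,2} = 3
G(20) = mex{3,1,0,0,3} = 2
G(21) = mex{2,2,1,1,2} = 0
G_B(21) = 0.
Combined Grundy value = 4 ⊕ 0 = 4.
A winning move leaves total XOR = 0, i.e. changes one component's Grundy value g to g ⊕ X where X is the current total.
Pile A: need g' = 4⊕4 = 0. Options: 26−1→G=3, 26−2→G=2, 26−3→G=1, 26−6→G=2, 26−8→G=0. Hits: 1.
Pile B: need g' = 0⊕4 = 4. Options: 21−1→G=2, 21−3→G=2, 21−4→G=1, 21−6→G=1, 21−8→G=2. Hits: 0.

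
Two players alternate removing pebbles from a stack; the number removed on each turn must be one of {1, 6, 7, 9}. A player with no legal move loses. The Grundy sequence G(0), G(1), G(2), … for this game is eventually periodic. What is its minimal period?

G(0) = 0
G(1) = mex{0} = 1
G(2) = mex{1} = 0
G(3) = mex{0} = 1
G(4) = mex{1} = 0
G(5) = mex{0} = 1
G(6) = mex{1,0} = 2
G(7) = mex{2,1,0} = 3
G(8) = mex{3,0,1} = 2
G(9) = mex{2,1,0,0} = 3
G(10) = mex{3,0,1,1} = 2
G(11) = mex{2,1,0,0} = 3
G(12) = mex{3,2,1,1} = 0
G(13) = mex{0,3,2,0} = 1
G(14) = mex{1,2,3,1} = 0
G(15) = mex{0,3,2,2} = 1
G(16) = mex{1,2,3,3} = 0
G(17) = mex{0,3,2,2} = 1
G(18) = mex{1,0,3,3} = 2
G(19) = mex{2,1,0,2} = 3
G(20) = mex{3,0,1,3} = 2
G(21) = mex{2,1,0,0} = 3
G(22) = mex{3,0,1,1} = 2
G(23) = mex{2,1,0,0} = 3
G(24) = mex{3,2,1,1} = 0
G(25) = mex{0,3,2,0} = 1
G(n+12) = G(n) holds for n = 0,…,8 (a full window of length max(S) = 9), so the sequence is purely periodic with period 12.

12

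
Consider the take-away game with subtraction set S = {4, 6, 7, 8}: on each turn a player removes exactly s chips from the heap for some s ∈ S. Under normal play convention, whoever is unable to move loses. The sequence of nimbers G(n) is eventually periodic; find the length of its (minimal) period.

n :  0  1  2  3  4  5  6  7  8  9 10 11 12 13 14 15 16 17 18 19 20 21 22 23 24 25
G :  0  0  0  0  1  1  1  1  2  2  2  2  0  0  0  0  1  1  1  1  2  2  2  2  0  0
G(n+12) = G(n) holds for n = 0,…,7 (a full window of length max(S) = 8), so the sequence is purely periodic with period 12.

12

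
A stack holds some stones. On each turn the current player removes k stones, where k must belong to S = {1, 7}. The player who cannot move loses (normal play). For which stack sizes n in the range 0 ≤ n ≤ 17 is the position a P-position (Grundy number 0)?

0, 2, 4, 6, 8, 10, 12, 14, 16

n :  0  1  2  3  4  5  6  7  8  9 10 11 12 13 14 15 16 17
G :  0  1  0  1  0  1  0  1  0  1  0  1  0  1  0  1  0  1
P-positions are exactly the n with G(n) = 0.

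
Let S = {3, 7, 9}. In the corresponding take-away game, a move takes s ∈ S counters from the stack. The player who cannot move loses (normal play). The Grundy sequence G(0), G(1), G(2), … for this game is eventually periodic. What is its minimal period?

G(0) = 0
G(1) = mex{} = 0
G(2) = mex{} = 0
G(3) = mex{0} = 1
G(4) = mex{0} = 1
G(5) = mex{0} = 1
G(6) = mex{1} = 0
G(7) = mex{1,0} = 2
G(8) = mex{1,0} = 2
G(9) = mex{0,0,0} = 1
G(10) = mex{2,1,0} = 3
G(11) = mex{2,1,0} = 3
G(12) = mex{1,1,1} = 0
G(13) = mex{3,0,1} = 2
G(14) = mex{3,2,1} = 0
G(15) = mex{0,2,0} = 1
G(16) = mex{2,1,2} = 0
G(17) = mex{0,3,2} = 1
G(18) = mex{1,3,1} = 0
G(19) = mex{0,0,3} = 1
G(20) = mex{1,2,3} = 0
G(21) = mex{0,0,0} = 1
G(22) = mex{1,1,2} = 0
G(23) = mex{0,0,0} = 1
G(24) = mex{1,1,1} = 0
G(25) = mex{0,0,0} = 1
G(26) = mex{1,1,1} = 0
From n = 14 onward G(n+2) = G(n); since this holds over max(S) = 9 consecutive positions the period is 2 (pre-period 14).

2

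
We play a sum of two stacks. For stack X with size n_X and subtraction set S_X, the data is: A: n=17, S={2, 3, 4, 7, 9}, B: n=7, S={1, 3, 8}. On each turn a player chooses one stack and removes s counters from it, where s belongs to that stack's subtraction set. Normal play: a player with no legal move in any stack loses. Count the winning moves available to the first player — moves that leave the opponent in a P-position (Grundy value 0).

Stack A, S = {2, 3, 4, 7, 9}:
n :  0  1  2  3  4  5  6  7  8  9 10 11 12 13 14 15 16 17
G :  0  0  1  1  2  2  0  3  1  4  2  0  0  1  1  2  2  0
G_A(17) = 0.
Stack B, S = {1, 3, 8}:
n : 0 1 2 3 4 5 6 7
G : 0 1 0 1 0 1 0 1
G_B(7) = 1.
Combined Grundy value = 0 ⊕ 1 = 1.
A winning move leaves total XOR = 0, i.e. changes one component's Grundy value g to g ⊕ X where X is the current total.
Stack A: need g' = 0⊕1 = 1. Options: 17−2→G=2, 17−3→G=1, 17−4→G=1, 17−7→G=2, 17−9→G=1. Hits: 3.
Stack B: need g' = 1⊕1 = 0. Options: 7−1→G=0, 7−3→G=0. Hits: 2.

5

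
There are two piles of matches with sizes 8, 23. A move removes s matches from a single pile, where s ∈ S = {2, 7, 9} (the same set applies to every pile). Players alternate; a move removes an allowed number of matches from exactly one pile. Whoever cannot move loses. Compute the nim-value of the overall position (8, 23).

0

All piles use S = {2, 7, 9}:
G(0) = 0
G(1) = mex{} = 0
G(2) = mex{0} = 1
G(3) = mex{0} = 1
G(4) = mex{1} = 0
G(5) = mex{1} = 0
G(6) = mex{0} = 1
G(7) = mex{0,0} = 1
G(8) = mex{1,0} = 2
G(9) = mex{1,1,0} = 2
G(10) = mex{2,1,0} = 3
G(11) = mex{2,0,1} = 3
G(12) = mex{3,0,1} = 2
G(13) = mex{3,1,0} = 2
G(14) = mex{2,1,0} = 3
G(15) = mex{2,2,1} = 0
G(16) = mex{3,2,1} = 0
G(17) = mex{0,3,2} = 1
G(18) = mex{0,3,2} = 1
G(19) = mex{1,2,3} = 0
G(20) = mex{1,2,3} = 0
G(21) = mex{0,3,2} = 1
G(22) = mex{0,0,2} = 1
G(23) = mex{1,0,3} = 2
Pile A: G(8) = 2.
Pile B: G(23) = 2.
Combined Grundy value = 2 ⊕ 2 = 0.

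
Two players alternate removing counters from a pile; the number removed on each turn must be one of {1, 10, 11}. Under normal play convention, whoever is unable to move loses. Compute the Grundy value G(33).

G(0) = 0
G(1) = mex{0} = 1
G(2) = mex{1} = 0
G(3) = mex{0} = 1
G(4) = mex{1} = 0
G(5) = mex{0} = 1
G(6) = mex{1} = 0
G(7) = mex{0} = 1
G(8) = mex{1} = 0
G(9) = mex{0} = 1
G(10) = mex{1,0} = 2
G(11) = mex{2,1,0} = 3
G(12) = mex{3,0,1} = 2
G(13) = mex{2,1,0} = 3
G(14) = mex{3,0,1} = 2
G(15) = mex{2,1,0} = 3
G(16) = mex{3,0,1} = 2
G(17) = mex{2,1,0} = 3
G(18) = mex{3,0,1} = 2
G(19) = mex{2,1,0} = 3
G(20) = mex{3,2,1} = 0
G(21) = mex{0,3,2} = 1
G(22) = mex{1,2,3} = 0
G(23) = mex{0,3,2} = 1
G(24) = mex{1,2,3} = 0
G(25) = mex{0,3,2} = 1
G(26) = mex{1,2,3} = 0
G(27) = mex{0,3,2} = 1
G(28) = mex{1,2,3} = 0
G(29) = mex{0,3,2} = 1
G(30) = mex{1,0,3} = 2
G(31) = mex{2,1,0} = 3
G(32) = mex{3,0,1} = 2
G(33) = mex{2,1,0} = 3

3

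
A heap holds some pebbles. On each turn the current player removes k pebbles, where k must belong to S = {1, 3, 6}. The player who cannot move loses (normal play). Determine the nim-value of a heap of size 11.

n :  0  1  2  3  4  5  6  7  8  9 10 11
G :  0  1  0  1  0  1  2  3  2  0  1  0

0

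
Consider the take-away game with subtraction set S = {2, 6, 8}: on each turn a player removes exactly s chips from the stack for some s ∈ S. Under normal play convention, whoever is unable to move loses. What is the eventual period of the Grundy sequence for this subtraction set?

14

G(0) = 0
G(1) = mex{} = 0
G(2) = mex{0} = 1
G(3) = mex{0} = 1
G(4) = mex{1} = 0
G(5) = mex{1} = 0
G(6) = mex{0,0} = 1
G(7) = mex{0,0} = 1
G(8) = mex{1,1,0} = 2
G(9) = mex{1,1,0} = 2
G(10) = mex{2,0,1} = 3
G(11) = mex{2,0,1} = 3
G(12) = mex{3,1,0} = 2
G(13) = mex{3,1,0} = 2
G(14) = mex{2,2,1} = 0
G(15) = mex{2,2,1} = 0
G(16) = mex{0,3,2} = 1
G(17) = mex{0,3,2} = 1
G(18) = mex{1,2,3} = 0
G(19) = mex{1,2,3} = 0
G(20) = mex{0,0,2} = 1
G(21) = mex{0,0,2} = 1
G(22) = mex{1,1,0} = 2
G(23) = mex{1,1,0} = 2
G(24) = mex{2,0,1} = 3
G(25) = mex{2,0,1} = 3
G(26) = mex{3,1,0} = 2
G(27) = mex{3,1,0} = 2
G(28) = mex{2,2,1} = 0
G(29) = mex{2,2,1} = 0
G(n+14) = G(n) holds for n = 0,…,7 (a full window of length max(S) = 8), so the sequence is purely periodic with period 14.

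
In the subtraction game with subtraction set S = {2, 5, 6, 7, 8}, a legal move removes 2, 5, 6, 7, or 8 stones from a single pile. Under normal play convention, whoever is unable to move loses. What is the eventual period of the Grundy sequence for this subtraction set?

G(0) = 0
G(1) = mex{} = 0
G(2) = mex{0} = 1
G(3) = mex{0} = 1
G(4) = mex{1} = 0
G(5) = mex{1,0} = 2
G(6) = mex{0,0,0} = 1
G(7) = mex{2,1,0,0} = 3
G(8) = mex{1,1,1,0,0} = 2
G(9) = mex{3,0,1,1,0} = 2
G(10) = mex{2,2,0,1,1} = 3
G(11) = mex{2,1,2,0,1} = 3
G(12) = mex{3,3,1,2,0} = 4
G(13) = mex{3,2,3,1,2} = 0
G(14) = mex{4,2,2,3,1} = 0
G(15) = mex{0,3,2,2,3} = 1
G(16) = mex{0,3,3,2,2} = 1
G(17) = mex{1,4,3,3,2} = 0
G(18) = mex{1,0,4,3,3} = 2
G(19) = mex{0,0,0,4,3} = 1
G(20) = mex{2,1,0,0,4} = 3
G(21) = mex{1,1,1,0,0} = 2
G(22) = mex{3,0,1,1,0} = 2
G(23) = mex{2,2,0,1,1} = 3
G(24) = mex{2,1,2,0,1} = 3
G(25) = mex{3,3,1,2,0} = 4
G(26) = mex{3,2,3,1,2} = 0
G(27) = mex{4,2,2,3,1} = 0
G(n+13) = G(n) holds for n = 0,…,7 (a full window of length max(S) = 8), so the sequence is purely periodic with period 13.

13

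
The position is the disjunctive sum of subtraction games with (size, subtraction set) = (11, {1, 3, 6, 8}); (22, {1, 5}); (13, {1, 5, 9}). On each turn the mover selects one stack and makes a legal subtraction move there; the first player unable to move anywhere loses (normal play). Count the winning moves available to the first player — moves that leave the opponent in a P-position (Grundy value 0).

Stack A, S = {1, 3, 6, 8}:
n :  0  1  2  3  4  5  6  7  8  9 10 11
G :  0  1  0  1  0  1  2  3  2  0  1  0
G_A(11) = 0.
Stack B, S = {1, 5}:
G(0) = 0
G(1) = mex{0} = 1
G(2) = mex{1} = 0
G(3) = mex{0} = 1
G(4) = mex{1} = 0
G(5) = mex{0,0} = 1
G(6) = mex{1,1} = 0
G(7) = mex{0,0} = 1
G(8) = mex{1,1} = 0
G(9) = mex{0,0} = 1
G(10) = mex{1,1} = 0
G(11) = mex{0,0} = 1
G(12) = mex{1,1} = 0
G(13) = mex{0,0} = 1
G(14) = mex{1,1} = 0
G(15) = mex{0,0} = 1
G(16) = mex{1,1} = 0
G(17) = mex{0,0} = 1
G(18) = mex{1,1} = 0
G(19) = mex{0,0} = 1
G(20) = mex{1,1} = 0
G(21) = mex{0,0} = 1
G(22) = mex{1,1} = 0
G_B(22) = 0.
Stack C, S = {1, 5, 9}:
G(0) = 0
G(1) = mex{0} = 1
G(2) = mex{1} = 0
G(3) = mex{0} = 1
G(4) = mex{1} = 0
G(5) = mex{0,0} = 1
G(6) = mex{1,1} = 0
G(7) = mex{0,0} = 1
G(8) = mex{1,1} = 0
G(9) = mex{0,0,0} = 1
G(10) = mex{1,1,1} = 0
G(11) = mex{0,0,0} = 1
G(12) = mex{1,1,1} = 0
G(13) = mex{0,0,0} = 1
G_C(13) = 1.
Combined Grundy value = 0 ⊕ 0 ⊕ 1 = 1.
A winning move leaves total XOR = 0, i.e. changes one component's Grundy value g to g ⊕ X where X is the current total.
Stack A: need g' = 0⊕1 = 1. Options: 11−1→G=1, 11−3→G=2, 11−6→G=1, 11−8→G=1. Hits: 3.
Stack B: need g' = 0⊕1 = 1. Options: 22−1→G=1, 22−5→G=1. Hits: 2.
Stack C: need g' = 1⊕1 = 0. Options: 13−1→G=0, 13−5→G=0, 13−9→G=0. Hits: 3.

8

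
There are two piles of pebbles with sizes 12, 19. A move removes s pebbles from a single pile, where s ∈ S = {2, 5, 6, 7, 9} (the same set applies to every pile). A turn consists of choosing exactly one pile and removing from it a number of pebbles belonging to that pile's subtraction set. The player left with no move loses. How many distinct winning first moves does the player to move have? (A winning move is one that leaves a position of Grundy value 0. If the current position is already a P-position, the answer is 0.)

2

All piles use S = {2, 5, 6, 7, 9}:
n :  0  1  2  3  4  5  6  7  8  9 10 11 12 13 14 15 16 17 18 19
G :  0  0  1  1  0  2  1  3  2  2  3  3  0  4  1  0  0  1  1  2
Pile A: G(12) = 0.
Pile B: G(19) = 2.
Combined Grundy value = 0 ⊕ 2 = 2.
A winning move leaves total XOR = 0, i.e. changes one component's Grundy value g to g ⊕ X where X is the current total.
Pile A: need g' = 0⊕2 = 2. Options: 12−2→G=3, 12−5→G=3, 12−6→G=1, 12−7→G=2, 12−9→G=1. Hits: 1.
Pile B: need g' = 2⊕2 = 0. Options: 19−2→G=1, 19−5→G=1, 19−6→G=4, 19−7→G=0, 19−9→G=3. Hits: 1.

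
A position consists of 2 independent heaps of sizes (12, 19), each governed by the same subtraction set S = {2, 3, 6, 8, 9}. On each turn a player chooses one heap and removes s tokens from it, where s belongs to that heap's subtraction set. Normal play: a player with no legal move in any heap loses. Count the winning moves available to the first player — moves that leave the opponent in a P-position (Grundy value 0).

3

All heaps use S = {2, 3, 6, 8, 9}:
G(0) = 0
G(1) = mex{} = 0
G(2) = mex{0} = 1
G(3) = mex{0,0} = 1
G(4) = mex{1,0} = 2
G(5) = mex{1,1} = 0
G(6) = mex{2,1,0} = 3
G(7) = mex{0,2,0} = 1
G(8) = mex{3,0,1,0} = 2
G(9) = mex{1,3,1,0,0} = 2
G(10) = mex{2,1,2,1,0} = 3
G(11) = mex{2,2,0,1,1} = 3
G(12) = mex{3,2,3,2,1} = 0
G(13) = mex{3,3,1,0,2} = 4
G(14) = mex{0,3,2,3,0} = 1
G(15) = mex{4,0,2,1,3} = 5
G(16) = mex{1,4,3,2,1} = 0
G(17) = mex{5,1,3,2,2} = 0
G(18) = mex{0,5,0,3,2} = 1
G(19) = mex{0,0,4,3,3} = 1
Heap A: G(12) = 0.
Heap B: G(19) = 1.
Combined Grundy value = 0 ⊕ 1 = 1.
A winning move leaves total XOR = 0, i.e. changes one component's Grundy value g to g ⊕ X where X is the current total.
Heap A: need g' = 0⊕1 = 1. Options: 12−2→G=3, 12−3→G=2, 12−6→G=3, 12−8→G=2, 12−9→G=1. Hits: 1.
Heap B: need g' = 1⊕1 = 0. Options: 19−2→G=0, 19−3→G=0, 19−6→G=4, 19−8→G=3, 19−9→G=3. Hits: 2.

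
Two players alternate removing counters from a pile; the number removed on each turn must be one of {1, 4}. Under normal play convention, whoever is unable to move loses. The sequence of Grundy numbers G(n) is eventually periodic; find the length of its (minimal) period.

G(0) = 0
G(1) = mex{0} = 1
G(2) = mex{1} = 0
G(3) = mex{0} = 1
G(4) = mex{1,0} = 2
G(5) = mex{2,1} = 0
G(6) = mex{0,0} = 1
G(7) = mex{1,1} = 0
G(8) = mex{0,2} = 1
G(9) = mex{1,0} = 2
G(10) = mex{2,1} = 0
G(11) = mex{0,0} = 1
G(12) = mex{1,1} = 0
G(13) = mex{0,2} = 1
G(14) = mex{1,0} = 2
G(n+5) = G(n) holds for n = 0,…,3 (a full window of length max(S) = 4), so the sequence is purely periodic with period 5.

5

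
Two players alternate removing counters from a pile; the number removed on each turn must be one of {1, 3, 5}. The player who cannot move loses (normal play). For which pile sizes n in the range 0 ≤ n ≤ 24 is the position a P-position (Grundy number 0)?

G(0) = 0
G(1) = mex{0} = 1
G(2) = mex{1} = 0
G(3) = mex{0,0} = 1
G(4) = mex{1,1} = 0
G(5) = mex{0,0,0} = 1
G(6) = mex{1,1,1} = 0
G(7) = mex{0,0,0} = 1
G(8) = mex{1,1,1} = 0
G(9) = mex{0,0,0} = 1
G(10) = mex{1,1,1} = 0
G(11) = mex{0,0,0} = 1
G(12) = mex{1,1,1} = 0
G(13) = mex{0,0,0} = 1
G(14) = mex{1,1,1} = 0
G(15) = mex{0,0,0} = 1
G(16) = mex{1,1,1} = 0
G(17) = mex{0,0,0} = 1
G(18) = mex{1,1,1} = 0
G(19) = mex{0,0,0} = 1
G(20) = mex{1,1,1} = 0
G(21) = mex{0,0,0} = 1
G(22) = mex{1,1,1} = 0
G(23) = mex{0,0,0} = 1
G(24) = mex{1,1,1} = 0
P-positions are exactly the n with G(n) = 0.

0, 2, 4, 6, 8, 10, 12, 14, 16, 18, 20, 22, 24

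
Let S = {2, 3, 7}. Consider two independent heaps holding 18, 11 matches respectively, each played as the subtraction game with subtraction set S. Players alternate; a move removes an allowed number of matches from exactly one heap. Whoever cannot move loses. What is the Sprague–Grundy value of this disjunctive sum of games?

1

All heaps use S = {2, 3, 7}:
G(0) = 0
G(1) = mex{} = 0
G(2) = mex{0} = 1
G(3) = mex{0,0} = 1
G(4) = mex{1,0} = 2
G(5) = mex{1,1} = 0
G(6) = mex{2,1} = 0
G(7) = mex{0,2,0} = 1
G(8) = mex{0,0,0} = 1
G(9) = mex{1,0,1} = 2
G(10) = mex{1,1,1} = 0
G(11) = mex{2,1,2} = 0
G(12) = mex{0,2,0} = 1
G(13) = mex{0,0,0} = 1
G(14) = mex{1,0,1} = 2
G(15) = mex{1,1,1} = 0
G(16) = mex{2,1,2} = 0
G(17) = mex{0,2,0} = 1
G(18) = mex{0,0,0} = 1
Heap A: G(18) = 1.
Heap B: G(11) = 0.
Combined Grundy value = 1 ⊕ 0 = 1.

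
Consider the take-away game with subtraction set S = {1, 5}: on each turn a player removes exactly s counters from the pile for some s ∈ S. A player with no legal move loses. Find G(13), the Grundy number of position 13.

G(0) = 0
G(1) = mex{0} = 1
G(2) = mex{1} = 0
G(3) = mex{0} = 1
G(4) = mex{1} = 0
G(5) = mex{0,0} = 1
G(6) = mex{1,1} = 0
G(7) = mex{0,0} = 1
G(8) = mex{1,1} = 0
G(9) = mex{0,0} = 1
G(10) = mex{1,1} = 0
G(11) = mex{0,0} = 1
G(12) = mex{1,1} = 0
G(13) = mex{0,0} = 1

1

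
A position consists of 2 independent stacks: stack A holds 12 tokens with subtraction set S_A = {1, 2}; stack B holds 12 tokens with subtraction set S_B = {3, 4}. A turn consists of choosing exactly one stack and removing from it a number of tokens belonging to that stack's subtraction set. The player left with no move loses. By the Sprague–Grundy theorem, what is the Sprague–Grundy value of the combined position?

1

Stack A, S = {1, 2}:
G(0) = 0
G(1) = mex{0} = 1
G(2) = mex{1,0} = 2
G(3) = mex{2,1} = 0
G(4) = mex{0,2} = 1
G(5) = mex{1,0} = 2
G(6) = mex{2,1} = 0
G(7) = mex{0,2} = 1
G(8) = mex{1,0} = 2
G(9) = mex{2,1} = 0
G(10) = mex{0,2} = 1
G(11) = mex{1,0} = 2
G(12) = mex{2,1} = 0
G_A(12) = 0.
Stack B, S = {3, 4}:
G(0) = 0
G(1) = mex{} = 0
G(2) = mex{} = 0
G(3) = mex{0} = 1
G(4) = mex{0,0} = 1
G(5) = mex{0,0} = 1
G(6) = mex{1,0} = 2
G(7) = mex{1,1} = 0
G(8) = mex{1,1} = 0
G(9) = mex{2,1} = 0
G(10) = mex{0,2} = 1
G(11) = mex{0,0} = 1
G(12) = mex{0,0} = 1
G_B(12) = 1.
Combined Grundy value = 0 ⊕ 1 = 1.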